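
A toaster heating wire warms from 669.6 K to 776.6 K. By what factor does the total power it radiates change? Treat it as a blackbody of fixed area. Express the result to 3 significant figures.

P ∝ T⁴, so P₂/P₁ = (T₂/T₁)⁴ = (776.6/669.6)⁴ = (1.15980)⁴ = 1.81.

P₂/P₁ ≈ 1.81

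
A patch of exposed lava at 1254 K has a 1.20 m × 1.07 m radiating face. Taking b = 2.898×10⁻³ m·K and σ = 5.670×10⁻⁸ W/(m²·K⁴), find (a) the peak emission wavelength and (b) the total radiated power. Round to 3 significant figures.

λ_max ≈ 2.31 μm; P ≈ 1.80×10⁵ W

(a) λ_max = b/T = 2.898×10⁻³/1254 = 2.311×10⁻⁶ m = 2.31 μm.
Area A = 1.20 × 1.07 = 1.284 m².
(b) P = σAT⁴ = 5.670×10⁻⁸×1.284×(1254)⁴ = 1.80×10⁵ W.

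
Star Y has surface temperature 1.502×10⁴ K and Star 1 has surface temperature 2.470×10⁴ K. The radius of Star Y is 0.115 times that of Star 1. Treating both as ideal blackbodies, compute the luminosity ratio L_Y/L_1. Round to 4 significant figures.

L_Y/L_1 ≈ 1.808×10⁻³

L ∝ R²T⁴, so L_Y/L_1 = (R_Y/R_1)²(T_Y/T_1)⁴ = (0.115)² × (1.502×10⁴/2.470×10⁴)⁴ = 0.013225 × 0.136739 = 1.808×10⁻³.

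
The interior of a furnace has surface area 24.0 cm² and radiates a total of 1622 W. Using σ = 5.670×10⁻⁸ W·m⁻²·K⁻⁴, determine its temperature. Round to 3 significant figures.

Area A = 24.0 cm² = 2.40×10⁻³ m².
P = σAT⁴ ⇒ T = (P/(σA))^(1/4) = (1622/(5.670×10⁻⁸×2.40×10⁻³))^(1/4) = 1.86×10³ K.

T ≈ 1.86×10³ K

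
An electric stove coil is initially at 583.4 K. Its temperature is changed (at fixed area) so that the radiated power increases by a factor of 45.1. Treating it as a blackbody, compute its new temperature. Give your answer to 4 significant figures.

P ∝ T⁴, so T₂/T₁ = (P₂/P₁)^(1/4) = (45.1)^(1/4) = 2.59146.
T₂ = 583.4 × 2.59146 = 1512 K.

T₂ ≈ 1512 K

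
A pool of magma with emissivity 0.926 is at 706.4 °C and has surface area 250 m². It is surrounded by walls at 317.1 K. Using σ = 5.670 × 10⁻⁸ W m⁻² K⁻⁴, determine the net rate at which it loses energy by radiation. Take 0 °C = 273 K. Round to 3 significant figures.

Net loss ≈ 1.19×10⁷ W

T = 706.4 °C + 273 = 979.4 K.
Area A = 250 m².
Net radiated power P_net = εσA(T⁴ − T₀⁴) = 0.926×5.670×10⁻⁸×250×(979.4⁴ − 317.1⁴).
T⁴ − T₀⁴ = 9.20111×10¹¹ − 1.01108×10¹⁰ = 9.10000×10¹¹ K⁴, so P_net = 1.19×10⁷ W.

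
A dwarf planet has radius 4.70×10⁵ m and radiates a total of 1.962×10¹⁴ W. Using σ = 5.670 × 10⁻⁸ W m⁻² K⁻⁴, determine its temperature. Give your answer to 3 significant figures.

Surface area A = 4πR² = 4π(4.70×10⁵ m)² = 2.77591×10¹² m².
P = σAT⁴ ⇒ T = (P/(σA))^(1/4) = (1.962×10¹⁴/(5.670×10⁻⁸×2.77591×10¹²))^(1/4) = 188 K.

T ≈ 188 K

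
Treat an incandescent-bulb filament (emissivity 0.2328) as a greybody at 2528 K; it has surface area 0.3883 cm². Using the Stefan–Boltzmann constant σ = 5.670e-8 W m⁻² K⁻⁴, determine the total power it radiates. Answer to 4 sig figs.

P ≈ 20.93 W

Area A = 0.3883 cm² = 3.883×10⁻⁵ m².
P = εσAT⁴ = 0.2328 × 5.670×10⁻⁸ × 3.883×10⁻⁵ × (2528)⁴ = 20.93 W.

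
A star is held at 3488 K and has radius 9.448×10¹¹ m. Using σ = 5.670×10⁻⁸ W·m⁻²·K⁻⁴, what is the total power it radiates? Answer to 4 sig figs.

P ≈ 9.414×10³¹ W

Surface area A = 4πR² = 4π(9.448×10¹¹ m)² = 1.12173×10²⁵ m².
P = σAT⁴ = 5.670×10⁻⁸ × 1.12173×10²⁵ × (3488)⁴ = 9.414×10³¹ W.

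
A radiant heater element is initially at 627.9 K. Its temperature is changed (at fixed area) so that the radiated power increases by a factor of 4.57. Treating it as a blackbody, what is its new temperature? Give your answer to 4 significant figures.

P ∝ T⁴, so T₂/T₁ = (P₂/P₁)^(1/4) = (4.57)^(1/4) = 1.46211.
T₂ = 627.9 × 1.46211 = 918.1 K.

T₂ ≈ 918.1 K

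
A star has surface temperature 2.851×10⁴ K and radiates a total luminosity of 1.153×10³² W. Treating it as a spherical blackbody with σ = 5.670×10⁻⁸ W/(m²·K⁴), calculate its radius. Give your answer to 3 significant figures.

R ≈ 1.57×10¹⁰ m

L = 4πR²σT⁴ ⇒ R = √(L/(4πσT⁴)).
σT⁴ = 3.74604×10¹⁰ W/m², so R = √(1.153×10³²/(4π×3.74604×10¹⁰)) = 1.57×10¹⁰ m.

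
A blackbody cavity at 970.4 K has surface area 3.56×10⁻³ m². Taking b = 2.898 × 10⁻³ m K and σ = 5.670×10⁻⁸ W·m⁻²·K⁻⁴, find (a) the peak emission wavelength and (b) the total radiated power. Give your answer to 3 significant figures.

(a) λ_max = b/T = 2.898×10⁻³/970.4 = 2.986×10⁻⁶ m = 2.99×10³ nm.
Area A = 3.56×10⁻³ m².
(b) P = σAT⁴ = 5.670×10⁻⁸×3.56×10⁻³×(970.4)⁴ = 179 W.

λ_max ≈ 2.99×10³ nm; P ≈ 179 W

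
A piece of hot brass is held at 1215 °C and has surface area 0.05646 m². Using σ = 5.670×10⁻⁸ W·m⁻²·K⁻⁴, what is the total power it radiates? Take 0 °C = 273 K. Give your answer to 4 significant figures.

T = 1215 °C + 273 = 1488 K.
Area A = 0.05646 m².
P = σAT⁴ = 5.670×10⁻⁸ × 0.05646 × (1488)⁴ = 1.569×10⁴ W.

P ≈ 1.569×10⁴ W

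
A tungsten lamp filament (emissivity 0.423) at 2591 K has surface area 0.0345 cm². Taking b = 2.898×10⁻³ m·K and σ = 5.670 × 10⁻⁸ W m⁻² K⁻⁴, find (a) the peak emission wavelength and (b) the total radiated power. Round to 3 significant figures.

λ_max ≈ 1.12 μm; P ≈ 3.73 W

(a) λ_max = b/T = 2.898×10⁻³/2591 = 1.118×10⁻⁶ m = 1.12 μm.
Area A = 0.0345 cm² = 3.45×10⁻⁶ m².
(b) P = εσAT⁴ = 0.423×5.670×10⁻⁸×3.45×10⁻⁶×(2591)⁴ = 3.73 W.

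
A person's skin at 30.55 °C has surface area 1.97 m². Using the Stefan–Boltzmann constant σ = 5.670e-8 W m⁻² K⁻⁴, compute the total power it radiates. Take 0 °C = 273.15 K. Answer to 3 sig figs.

P ≈ 950 W

T = 30.55 °C + 273.15 = 303.70 K.
Area A = 1.97 m².
P = σAT⁴ = 5.670×10⁻⁸ × 1.97 × (303.70)⁴ = 950 W.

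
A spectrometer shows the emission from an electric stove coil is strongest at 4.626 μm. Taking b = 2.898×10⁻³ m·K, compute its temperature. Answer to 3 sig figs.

Wien's law gives T = b/λ_max = (2.898×10⁻³ m·K)/(4.626×10⁻⁶ m) = 626 K.

T ≈ 626 K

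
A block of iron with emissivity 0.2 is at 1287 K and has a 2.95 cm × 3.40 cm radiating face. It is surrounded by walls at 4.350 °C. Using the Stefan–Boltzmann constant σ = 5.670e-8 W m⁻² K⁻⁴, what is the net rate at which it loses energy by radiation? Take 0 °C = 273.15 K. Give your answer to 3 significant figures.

Surroundings: T = 4.350 °C + 273.15 = 277.500 K.
Area A = 0.0295 × 0.0340 = 1.003×10⁻³ m².
Net radiated power P_net = εσA(T⁴ − T₀⁴) = 0.2×5.670×10⁻⁸×1.003×10⁻³×(1287⁴ − 277.500⁴).
T⁴ − T₀⁴ = 2.74356×10¹² − 5.92996×10⁹ = 2.73763×10¹² K⁴, so P_net = 31.1 W.

Net loss ≈ 31.1 W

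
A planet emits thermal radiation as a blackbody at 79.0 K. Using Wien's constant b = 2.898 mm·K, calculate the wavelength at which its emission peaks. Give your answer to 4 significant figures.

λ_max ≈ 36.68 μm

Wien's displacement law: λ_max = b/T = (2.898×10⁻³ m·K)/(79.0 K) = 3.6684×10⁻⁵ m.
That is 36.68 μm, in the infrared range.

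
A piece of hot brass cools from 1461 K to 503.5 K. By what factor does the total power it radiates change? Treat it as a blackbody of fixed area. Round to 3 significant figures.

P₂/P₁ ≈ 0.0141

P ∝ T⁴, so P₂/P₁ = (T₂/T₁)⁴ = (503.5/1461)⁴ = (0.344627)⁴ = 0.0141.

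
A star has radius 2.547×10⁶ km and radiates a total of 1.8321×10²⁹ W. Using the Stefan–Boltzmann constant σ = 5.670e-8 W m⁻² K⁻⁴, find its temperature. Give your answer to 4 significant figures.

Surface area A = 4πR² = 4π(2.547×10⁹ m)² = 8.15207×10¹⁹ m².
P = σAT⁴ ⇒ T = (P/(σA))^(1/4) = (1.8321×10²⁹/(5.670×10⁻⁸×8.15207×10¹⁹))^(1/4) = 1.411×10⁴ K.

T ≈ 1.411×10⁴ K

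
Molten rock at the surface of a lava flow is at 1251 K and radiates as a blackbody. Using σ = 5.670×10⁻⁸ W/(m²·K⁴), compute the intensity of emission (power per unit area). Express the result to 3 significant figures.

Stefan–Boltzmann: I = σT⁴ = 5.670×10⁻⁸ × (1251)⁴ = 1.39×10⁵ W/m².

I ≈ 1.39×10⁵ W/m²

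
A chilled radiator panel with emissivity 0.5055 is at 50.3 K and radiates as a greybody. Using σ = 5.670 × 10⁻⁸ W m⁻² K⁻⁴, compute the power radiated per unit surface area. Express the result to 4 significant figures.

I ≈ 0.1835 W/m²

Stefan–Boltzmann: I = εσT⁴ = 0.5055 × 5.670×10⁻⁸ × (50.3)⁴ = 0.1835 W/m².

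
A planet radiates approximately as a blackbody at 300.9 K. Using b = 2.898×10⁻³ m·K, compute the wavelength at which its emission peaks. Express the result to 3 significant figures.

λ_max ≈ 9.63 μm

Wien's displacement law: λ_max = b/T = (2.898×10⁻³ m·K)/(300.9 K) = 9.631×10⁻⁶ m.
That is 9.63 μm, in the infrared range.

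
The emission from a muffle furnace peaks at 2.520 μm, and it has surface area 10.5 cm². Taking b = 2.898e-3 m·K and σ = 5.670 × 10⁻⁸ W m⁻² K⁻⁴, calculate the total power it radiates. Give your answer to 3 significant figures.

P ≈ 104 W

Wien's law: T = b/λ_max = 2.898×10⁻³/2.520×10⁻⁶ = 1150.00 K.
Area A = 10.5 cm² = 1.05×10⁻³ m².
Then P = σAT⁴ = 5.670×10⁻⁸×1.05×10⁻³×(1150.00)⁴ = 104 W.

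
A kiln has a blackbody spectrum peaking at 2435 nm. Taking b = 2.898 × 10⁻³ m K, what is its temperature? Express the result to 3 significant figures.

T ≈ 1.19×10³ K

Wien's law gives T = b/λ_max = (2.898×10⁻³ m·K)/(2.435×10⁻⁶ m) = 1.19×10³ K.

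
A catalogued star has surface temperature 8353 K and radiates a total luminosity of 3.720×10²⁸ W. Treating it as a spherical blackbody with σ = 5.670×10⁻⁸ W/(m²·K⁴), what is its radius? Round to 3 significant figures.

R ≈ 3.27×10⁹ m

L = 4πR²σT⁴ ⇒ R = √(L/(4πσT⁴)).
σT⁴ = 2.76028×10⁸ W/m², so R = √(3.720×10²⁸/(4π×2.76028×10⁸)) = 3.27×10⁹ m.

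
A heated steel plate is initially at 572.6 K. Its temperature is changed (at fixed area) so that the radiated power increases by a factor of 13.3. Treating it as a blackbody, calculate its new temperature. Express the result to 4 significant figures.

P ∝ T⁴, so T₂/T₁ = (P₂/P₁)^(1/4) = (13.3)^(1/4) = 1.90969.
T₂ = 572.6 × 1.90969 = 1093 K.

T₂ ≈ 1093 K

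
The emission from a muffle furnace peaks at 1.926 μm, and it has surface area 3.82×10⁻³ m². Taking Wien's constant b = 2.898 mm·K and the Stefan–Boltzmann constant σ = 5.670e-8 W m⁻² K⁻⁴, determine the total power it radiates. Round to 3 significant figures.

Wien's law: T = b/λ_max = 2.898×10⁻³/1.926×10⁻⁶ = 1504.67 K.
Area A = 3.82×10⁻³ m².
Then P = σAT⁴ = 5.670×10⁻⁸×3.82×10⁻³×(1504.67)⁴ = 1.11×10³ W.

P ≈ 1.11×10³ W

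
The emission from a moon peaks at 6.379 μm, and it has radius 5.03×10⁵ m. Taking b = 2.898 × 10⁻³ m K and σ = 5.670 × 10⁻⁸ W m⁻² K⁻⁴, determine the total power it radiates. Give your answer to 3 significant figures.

Wien's law: T = b/λ_max = 2.898×10⁻³/6.379×10⁻⁶ = 454.303 K.
Surface area A = 4πR² = 4π(5.03×10⁵ m)² = 3.17940×10¹² m².
Then P = σAT⁴ = 5.670×10⁻⁸×3.17940×10¹²×(454.303)⁴ = 7.68×10¹⁵ W.

P ≈ 7.68×10¹⁵ W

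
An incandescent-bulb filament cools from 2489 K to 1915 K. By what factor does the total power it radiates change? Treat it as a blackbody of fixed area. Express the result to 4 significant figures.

P ∝ T⁴, so P₂/P₁ = (T₂/T₁)⁴ = (1915/2489)⁴ = (0.769385)⁴ = 0.3504.

P₂/P₁ ≈ 0.3504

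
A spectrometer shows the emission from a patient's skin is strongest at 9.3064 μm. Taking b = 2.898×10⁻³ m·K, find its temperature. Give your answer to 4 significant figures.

Wien's law gives T = b/λ_max = (2.898×10⁻³ m·K)/(9.3064×10⁻⁶ m) = 311.4 K.

T ≈ 311.4 K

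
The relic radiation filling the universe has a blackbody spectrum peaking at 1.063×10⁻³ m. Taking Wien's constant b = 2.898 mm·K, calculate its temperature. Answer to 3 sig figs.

Wien's law gives T = b/λ_max = (2.898×10⁻³ m·K)/(1.063×10⁻³ m) = 2.73 K.

T ≈ 2.73 K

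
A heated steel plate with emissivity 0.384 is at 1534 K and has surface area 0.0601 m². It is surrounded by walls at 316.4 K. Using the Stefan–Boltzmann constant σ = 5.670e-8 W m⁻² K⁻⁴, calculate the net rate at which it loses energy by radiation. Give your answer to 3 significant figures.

Area A = 0.0601 m².
Net radiated power P_net = εσA(T⁴ − T₀⁴) = 0.384×5.670×10⁻⁸×0.0601×(1534⁴ − 316.4⁴).
T⁴ − T₀⁴ = 5.53734×10¹² − 1.00218×10¹⁰ = 5.52732×10¹² K⁴, so P_net = 7.23×10³ W.

Net loss ≈ 7.23×10³ W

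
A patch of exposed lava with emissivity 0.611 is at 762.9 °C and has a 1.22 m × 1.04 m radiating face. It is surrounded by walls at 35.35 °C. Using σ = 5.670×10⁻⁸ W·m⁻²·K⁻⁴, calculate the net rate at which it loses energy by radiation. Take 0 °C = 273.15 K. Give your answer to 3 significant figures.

T = 762.9 °C + 273.15 = 1036.05 K.
Surroundings: T = 35.35 °C + 273.15 = 308.50 K.
Area A = 1.22 × 1.04 = 1.2688 m².
Net radiated power P_net = εσA(T⁴ − T₀⁴) = 0.611×5.670×10⁻⁸×1.2688×(1036.05⁴ − 308.50⁴).
T⁴ − T₀⁴ = 1.15219×10¹² − 9.05776×10⁹ = 1.14313×10¹² K⁴, so P_net = 5.02×10⁴ W.

Net loss ≈ 5.02×10⁴ W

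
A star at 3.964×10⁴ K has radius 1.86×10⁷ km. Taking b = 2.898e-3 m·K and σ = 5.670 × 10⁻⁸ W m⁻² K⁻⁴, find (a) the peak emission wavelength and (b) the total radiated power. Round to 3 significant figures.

λ_max ≈ 73.1 nm; P ≈ 6.09×10³² W

(a) λ_max = b/T = 2.898×10⁻³/3.964×10⁴ = 7.311×10⁻⁸ m = 73.1 nm.
Surface area A = 4πR² = 4π(1.86×10¹⁰ m)² = 4.34746×10²¹ m².
(b) P = σAT⁴ = 5.670×10⁻⁸×4.34746×10²¹×(3.964×10⁴)⁴ = 6.09×10³² W.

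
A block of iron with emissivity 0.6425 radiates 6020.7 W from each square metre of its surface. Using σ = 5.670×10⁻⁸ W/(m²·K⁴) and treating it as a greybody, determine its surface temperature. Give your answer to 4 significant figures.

I = εσT⁴, so T = (I/εσ)^(1/4) = (6020.7/(0.6425×5.670×10⁻⁸))^(1/4) = 637.6 K.

T ≈ 637.6 K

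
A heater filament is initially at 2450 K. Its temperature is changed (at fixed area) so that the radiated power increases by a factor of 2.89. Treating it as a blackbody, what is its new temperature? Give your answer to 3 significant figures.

T₂ ≈ 3.19×10³ K

P ∝ T⁴, so T₂/T₁ = (P₂/P₁)^(1/4) = (2.89)^(1/4) = 1.30384.
T₂ = 2450 × 1.30384 = 3.19×10³ K.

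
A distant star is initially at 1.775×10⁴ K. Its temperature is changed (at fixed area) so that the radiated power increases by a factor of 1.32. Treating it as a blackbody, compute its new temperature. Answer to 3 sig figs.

P ∝ T⁴, so T₂/T₁ = (P₂/P₁)^(1/4) = (1.32)^(1/4) = 1.07187.
T₂ = 1.775×10⁴ × 1.07187 = 1.90×10⁴ K.

T₂ ≈ 1.90×10⁴ K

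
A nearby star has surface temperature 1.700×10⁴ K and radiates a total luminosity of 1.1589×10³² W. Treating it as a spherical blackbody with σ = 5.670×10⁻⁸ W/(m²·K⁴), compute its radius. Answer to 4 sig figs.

L = 4πR²σT⁴ ⇒ R = √(L/(4πσT⁴)).
σT⁴ = 4.73564×10⁹ W/m², so R = √(1.1589×10³²/(4π×4.73564×10⁹)) = 4.413×10¹⁰ m.

R ≈ 4.413×10¹⁰ m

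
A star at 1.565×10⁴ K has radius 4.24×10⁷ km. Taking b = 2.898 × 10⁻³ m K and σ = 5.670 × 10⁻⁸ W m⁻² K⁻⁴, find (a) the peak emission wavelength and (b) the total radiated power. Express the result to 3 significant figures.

(a) λ_max = b/T = 2.898×10⁻³/1.565×10⁴ = 1.852×10⁻⁷ m = 185 nm.
Surface area A = 4πR² = 4π(4.24×10¹⁰ m)² = 2.25913×10²² m².
(b) P = σAT⁴ = 5.670×10⁻⁸×2.25913×10²²×(1.565×10⁴)⁴ = 7.68×10³¹ W.

λ_max ≈ 185 nm; P ≈ 7.68×10³¹ W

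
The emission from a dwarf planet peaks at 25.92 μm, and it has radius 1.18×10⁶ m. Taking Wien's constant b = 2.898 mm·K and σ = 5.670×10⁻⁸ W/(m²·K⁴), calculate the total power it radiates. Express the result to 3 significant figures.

P ≈ 1.55×10¹⁴ W

Wien's law: T = b/λ_max = 2.898×10⁻³/2.592×10⁻⁵ = 111.806 K.
Surface area A = 4πR² = 4π(1.18×10⁶ m)² = 1.74974×10¹³ m².
Then P = σAT⁴ = 5.670×10⁻⁸×1.74974×10¹³×(111.806)⁴ = 1.55×10¹⁴ W.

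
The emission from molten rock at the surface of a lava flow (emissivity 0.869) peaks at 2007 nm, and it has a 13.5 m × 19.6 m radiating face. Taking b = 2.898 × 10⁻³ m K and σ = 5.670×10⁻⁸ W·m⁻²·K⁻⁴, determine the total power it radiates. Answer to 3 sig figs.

P ≈ 5.67×10⁷ W

Wien's law: T = b/λ_max = 2.898×10⁻³/2.007×10⁻⁶ = 1443.95 K.
Area A = 13.5 × 19.6 = 264.6 m².
Then P = εσAT⁴ = 0.869×5.670×10⁻⁸×264.6×(1443.95)⁴ = 5.67×10⁷ W.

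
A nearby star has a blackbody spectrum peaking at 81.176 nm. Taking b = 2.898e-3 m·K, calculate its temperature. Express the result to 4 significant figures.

Wien's law gives T = b/λ_max = (2.898×10⁻³ m·K)/(8.1176×10⁻⁸ m) = 3.570×10⁴ K.

T ≈ 3.570×10⁴ K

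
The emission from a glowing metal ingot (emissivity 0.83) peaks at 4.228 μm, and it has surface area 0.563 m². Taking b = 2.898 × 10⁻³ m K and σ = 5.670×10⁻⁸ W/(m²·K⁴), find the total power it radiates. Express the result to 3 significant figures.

P ≈ 5.85×10³ W

Wien's law: T = b/λ_max = 2.898×10⁻³/4.228×10⁻⁶ = 685.430 K.
Area A = 0.563 m².
Then P = εσAT⁴ = 0.83×5.670×10⁻⁸×0.563×(685.430)⁴ = 5.85×10³ W.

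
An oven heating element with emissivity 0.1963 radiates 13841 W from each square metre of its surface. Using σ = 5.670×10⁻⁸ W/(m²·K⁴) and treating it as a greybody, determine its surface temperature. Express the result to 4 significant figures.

I = εσT⁴, so T = (I/εσ)^(1/4) = (13841/(0.1963×5.670×10⁻⁸))^(1/4) = 1056 K.

T ≈ 1056 K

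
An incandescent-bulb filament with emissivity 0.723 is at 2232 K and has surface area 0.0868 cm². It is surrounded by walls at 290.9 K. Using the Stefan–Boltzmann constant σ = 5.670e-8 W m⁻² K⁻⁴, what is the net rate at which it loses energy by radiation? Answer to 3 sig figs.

Net loss ≈ 8.83 W

Area A = 0.0868 cm² = 8.68×10⁻⁶ m².
Net radiated power P_net = εσA(T⁴ − T₀⁴) = 0.723×5.670×10⁻⁸×8.68×10⁻⁶×(2232⁴ − 290.9⁴).
T⁴ − T₀⁴ = 2.48186×10¹³ − 7.16102×10⁹ = 2.48114×10¹³ K⁴, so P_net = 8.83 W.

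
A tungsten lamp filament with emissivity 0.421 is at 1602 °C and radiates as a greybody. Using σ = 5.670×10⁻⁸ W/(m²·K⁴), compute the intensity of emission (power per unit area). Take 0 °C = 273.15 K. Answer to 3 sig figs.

T = 1602 °C + 273.15 = 1875.15 K.
Stefan–Boltzmann: I = εσT⁴ = 0.421 × 5.670×10⁻⁸ × (1875.15)⁴ = 2.95×10⁵ W/m².

I ≈ 2.95×10⁵ W/m²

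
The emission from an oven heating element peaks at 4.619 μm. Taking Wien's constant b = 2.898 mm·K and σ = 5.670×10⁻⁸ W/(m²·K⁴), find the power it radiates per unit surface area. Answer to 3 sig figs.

Wien's law: T = b/λ_max = 2.898×10⁻³/4.619×10⁻⁶ = 627.409 K.
Then I = σT⁴ = 5.670×10⁻⁸×(627.409)⁴ = 8.79×10³ W/m².

I ≈ 8.79×10³ W/m²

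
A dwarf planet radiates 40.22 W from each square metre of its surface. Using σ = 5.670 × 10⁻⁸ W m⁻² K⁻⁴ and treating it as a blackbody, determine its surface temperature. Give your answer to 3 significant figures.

I = σT⁴, so T = (I/σ)^(1/4) = (40.22/(5.670×10⁻⁸))^(1/4) = 163 K.

T ≈ 163 K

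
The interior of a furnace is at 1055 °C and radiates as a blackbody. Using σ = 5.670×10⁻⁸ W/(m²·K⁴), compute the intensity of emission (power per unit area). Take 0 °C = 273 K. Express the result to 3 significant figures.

I ≈ 1.76×10⁵ W/m²

T = 1055 °C + 273 = 1328 K.
Stefan–Boltzmann: I = σT⁴ = 5.670×10⁻⁸ × (1328)⁴ = 1.76×10⁵ W/m².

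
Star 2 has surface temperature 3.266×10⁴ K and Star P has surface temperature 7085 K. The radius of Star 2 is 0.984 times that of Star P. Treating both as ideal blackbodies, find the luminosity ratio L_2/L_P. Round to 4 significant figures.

L ∝ R²T⁴, so L_2/L_P = (R_2/R_P)²(T_2/T_P)⁴ = (0.984)² × (3.266×10⁴/7085)⁴ = 0.968256 × 451.549 = 437.2.

L_2/L_P ≈ 437.2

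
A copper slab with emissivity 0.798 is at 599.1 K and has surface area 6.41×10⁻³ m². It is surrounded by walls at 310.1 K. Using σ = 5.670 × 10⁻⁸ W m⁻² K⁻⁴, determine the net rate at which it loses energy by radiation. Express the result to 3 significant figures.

Area A = 6.41×10⁻³ m².
Net radiated power P_net = εσA(T⁴ − T₀⁴) = 0.798×5.670×10⁻⁸×6.41×10⁻³×(599.1⁴ − 310.1⁴).
T⁴ − T₀⁴ = 1.28824×10¹¹ − 9.24713×10⁹ = 1.19577×10¹¹ K⁴, so P_net = 34.7 W.

Net loss ≈ 34.7 W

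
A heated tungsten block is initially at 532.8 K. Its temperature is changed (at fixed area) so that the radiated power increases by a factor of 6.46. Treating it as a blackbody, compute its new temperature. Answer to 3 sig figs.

P ∝ T⁴, so T₂/T₁ = (P₂/P₁)^(1/4) = (6.46)^(1/4) = 1.59426.
T₂ = 532.8 × 1.59426 = 849 K.

T₂ ≈ 849 K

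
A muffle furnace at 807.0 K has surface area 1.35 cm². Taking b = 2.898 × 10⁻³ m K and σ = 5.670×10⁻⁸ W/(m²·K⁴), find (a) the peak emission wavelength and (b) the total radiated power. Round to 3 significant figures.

λ_max ≈ 3.59 μm; P ≈ 3.25 W

(a) λ_max = b/T = 2.898×10⁻³/807.0 = 3.591×10⁻⁶ m = 3.59 μm.
Area A = 1.35 cm² = 1.35×10⁻⁴ m².
(b) P = σAT⁴ = 5.670×10⁻⁸×1.35×10⁻⁴×(807.0)⁴ = 3.25 W.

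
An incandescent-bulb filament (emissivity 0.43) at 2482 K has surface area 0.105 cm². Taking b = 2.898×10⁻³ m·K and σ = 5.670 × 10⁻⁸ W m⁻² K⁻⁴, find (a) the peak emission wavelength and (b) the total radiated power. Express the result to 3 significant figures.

(a) λ_max = b/T = 2.898×10⁻³/2482 = 1.168×10⁻⁶ m = 1.17×10³ nm.
Area A = 0.105 cm² = 1.05×10⁻⁵ m².
(b) P = εσAT⁴ = 0.43×5.670×10⁻⁸×1.05×10⁻⁵×(2482)⁴ = 9.72 W.

λ_max ≈ 1.17×10³ nm; P ≈ 9.72 W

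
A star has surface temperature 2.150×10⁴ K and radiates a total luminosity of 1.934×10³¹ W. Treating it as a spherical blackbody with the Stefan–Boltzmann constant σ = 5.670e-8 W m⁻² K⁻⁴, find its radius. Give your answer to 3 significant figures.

L = 4πR²σT⁴ ⇒ R = √(L/(4πσT⁴)).
σT⁴ = 1.21154×10¹⁰ W/m², so R = √(1.934×10³¹/(4π×1.21154×10¹⁰)) = 1.13×10¹⁰ m.

R ≈ 1.13×10¹⁰ m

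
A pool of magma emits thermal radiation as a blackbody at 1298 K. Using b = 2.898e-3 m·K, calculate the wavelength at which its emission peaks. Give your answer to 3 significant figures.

λ_max ≈ 2.23×10³ nm

Wien's displacement law: λ_max = b/T = (2.898×10⁻³ m·K)/(1298 K) = 2.233×10⁻⁶ m.
That is 2.23×10³ nm, in the infrared range.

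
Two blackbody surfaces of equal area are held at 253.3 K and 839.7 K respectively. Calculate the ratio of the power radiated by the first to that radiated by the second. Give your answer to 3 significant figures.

P₁/P₂ ≈ 8.28×10⁻³

With equal areas, P₁/P₂ = (T₁/T₂)⁴ = (253.3/839.7)⁴ = 8.28×10⁻³.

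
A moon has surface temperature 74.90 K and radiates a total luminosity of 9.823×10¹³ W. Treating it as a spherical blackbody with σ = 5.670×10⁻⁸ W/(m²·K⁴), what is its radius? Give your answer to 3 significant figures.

L = 4πR²σT⁴ ⇒ R = √(L/(4πσT⁴)).
σT⁴ = 1.78447 W/m², so R = √(9.823×10¹³/(4π×1.78447)) = 2.09×10⁶ m.

R ≈ 2.09×10⁶ m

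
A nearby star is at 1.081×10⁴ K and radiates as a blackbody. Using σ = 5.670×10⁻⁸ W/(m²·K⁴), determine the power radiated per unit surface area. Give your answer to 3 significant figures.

I ≈ 7.74×10⁸ W/m²

Stefan–Boltzmann: I = σT⁴ = 5.670×10⁻⁸ × (1.081×10⁴)⁴ = 7.74×10⁸ W/m².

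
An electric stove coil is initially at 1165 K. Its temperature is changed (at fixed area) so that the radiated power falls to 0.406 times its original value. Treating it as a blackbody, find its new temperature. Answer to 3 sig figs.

P ∝ T⁴, so T₂/T₁ = (P₂/P₁)^(1/4) = (0.406)^(1/4) = 0.798236.
T₂ = 1165 × 0.798236 = 930 K.

T₂ ≈ 930 K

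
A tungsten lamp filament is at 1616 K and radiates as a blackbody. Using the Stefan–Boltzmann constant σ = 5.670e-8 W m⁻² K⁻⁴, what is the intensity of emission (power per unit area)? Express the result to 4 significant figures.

Stefan–Boltzmann: I = σT⁴ = 5.670×10⁻⁸ × (1616)⁴ = 3.867×10⁵ W/m².

I ≈ 3.867×10⁵ W/m²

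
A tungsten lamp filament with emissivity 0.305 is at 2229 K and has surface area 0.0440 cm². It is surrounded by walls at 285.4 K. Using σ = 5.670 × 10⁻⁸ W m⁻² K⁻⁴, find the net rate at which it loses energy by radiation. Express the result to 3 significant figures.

Net loss ≈ 1.88 W

Area A = 0.0440 cm² = 4.40×10⁻⁶ m².
Net radiated power P_net = εσA(T⁴ − T₀⁴) = 0.305×5.670×10⁻⁸×4.40×10⁻⁶×(2229⁴ − 285.4⁴).
T⁴ − T₀⁴ = 2.46854×10¹³ − 6.63462×10⁹ = 2.46788×10¹³ K⁴, so P_net = 1.88 W.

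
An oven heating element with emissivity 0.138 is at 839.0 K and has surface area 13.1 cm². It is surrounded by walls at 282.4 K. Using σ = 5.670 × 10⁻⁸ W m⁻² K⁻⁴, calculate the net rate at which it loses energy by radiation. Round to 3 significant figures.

Area A = 13.1 cm² = 1.31×10⁻³ m².
Net radiated power P_net = εσA(T⁴ − T₀⁴) = 0.138×5.670×10⁻⁸×1.31×10⁻³×(839.0⁴ − 282.4⁴).
T⁴ − T₀⁴ = 4.95505×10¹¹ − 6.36002×10⁹ = 4.89145×10¹¹ K⁴, so P_net = 5.01 W.

Net loss ≈ 5.01 W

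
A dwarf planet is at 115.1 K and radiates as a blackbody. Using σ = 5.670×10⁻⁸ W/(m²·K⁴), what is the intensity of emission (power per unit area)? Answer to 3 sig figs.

I ≈ 9.95 W/m²

Stefan–Boltzmann: I = σT⁴ = 5.670×10⁻⁸ × (115.1)⁴ = 9.95 W/m².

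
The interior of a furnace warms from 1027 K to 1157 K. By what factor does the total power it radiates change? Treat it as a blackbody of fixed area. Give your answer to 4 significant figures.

P ∝ T⁴, so P₂/P₁ = (T₂/T₁)⁴ = (1157/1027)⁴ = (1.12658)⁴ = 1.611.

P₂/P₁ ≈ 1.611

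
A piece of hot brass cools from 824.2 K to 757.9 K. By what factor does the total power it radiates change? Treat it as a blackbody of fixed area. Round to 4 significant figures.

P ∝ T⁴, so P₂/P₁ = (T₂/T₁)⁴ = (757.9/824.2)⁴ = (0.919558)⁴ = 0.7150.

P₂/P₁ ≈ 0.7150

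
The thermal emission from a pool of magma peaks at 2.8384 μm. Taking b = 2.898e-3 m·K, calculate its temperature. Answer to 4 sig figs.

Wien's law gives T = b/λ_max = (2.898×10⁻³ m·K)/(2.8384×10⁻⁶ m) = 1021 K.

T ≈ 1021 K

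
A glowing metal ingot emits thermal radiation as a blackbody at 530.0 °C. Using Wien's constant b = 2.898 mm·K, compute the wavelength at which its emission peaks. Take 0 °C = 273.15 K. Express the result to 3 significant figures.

T = 530.0 °C + 273.15 = 803.15 K.
Wien's displacement law: λ_max = b/T = (2.898×10⁻³ m·K)/(803.15 K) = 3.608×10⁻⁶ m.
That is 3.61 μm, in the infrared range.

λ_max ≈ 3.61 μm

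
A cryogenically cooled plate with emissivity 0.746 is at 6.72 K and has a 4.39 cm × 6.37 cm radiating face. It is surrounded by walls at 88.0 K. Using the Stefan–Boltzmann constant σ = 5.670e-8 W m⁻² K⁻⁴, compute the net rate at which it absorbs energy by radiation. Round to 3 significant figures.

Net gain ≈ 7.09×10⁻³ W

Area A = 0.0439 × 0.0637 = 2.79643×10⁻³ m².
Net radiated power P_net = εσA(T⁴ − T₀⁴) = 0.746×5.670×10⁻⁸×2.79643×10⁻³×(6.72⁴ − 88.0⁴).
T⁴ − T₀⁴ = 2039.28 − 5.99695×10⁷ = -5.99675×10⁷ K⁴, so P_net = -7.09×10⁻³ W — negative, meaning a net gain of 7.09×10⁻³ W.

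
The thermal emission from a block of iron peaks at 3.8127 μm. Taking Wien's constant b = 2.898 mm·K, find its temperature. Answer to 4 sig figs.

Wien's law gives T = b/λ_max = (2.898×10⁻³ m·K)/(3.8127×10⁻⁶ m) = 760.1 K.

T ≈ 760.1 K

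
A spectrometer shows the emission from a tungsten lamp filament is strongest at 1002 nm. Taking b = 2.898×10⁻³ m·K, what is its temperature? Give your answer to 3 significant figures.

T ≈ 2.89×10³ K

Wien's law gives T = b/λ_max = (2.898×10⁻³ m·K)/(1.002×10⁻⁶ m) = 2.89×10³ K.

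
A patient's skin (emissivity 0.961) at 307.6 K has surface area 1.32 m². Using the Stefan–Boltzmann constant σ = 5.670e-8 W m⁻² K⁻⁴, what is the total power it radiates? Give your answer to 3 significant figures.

Area A = 1.32 m².
P = εσAT⁴ = 0.961 × 5.670×10⁻⁸ × 1.32 × (307.6)⁴ = 644 W.

P ≈ 644 W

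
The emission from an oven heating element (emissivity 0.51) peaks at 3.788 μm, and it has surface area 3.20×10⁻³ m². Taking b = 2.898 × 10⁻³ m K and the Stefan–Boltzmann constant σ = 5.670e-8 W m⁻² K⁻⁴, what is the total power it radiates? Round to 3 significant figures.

P ≈ 31.7 W

Wien's law: T = b/λ_max = 2.898×10⁻³/3.788×10⁻⁶ = 765.048 K.
Area A = 3.20×10⁻³ m².
Then P = εσAT⁴ = 0.51×5.670×10⁻⁸×3.20×10⁻³×(765.048)⁴ = 31.7 W.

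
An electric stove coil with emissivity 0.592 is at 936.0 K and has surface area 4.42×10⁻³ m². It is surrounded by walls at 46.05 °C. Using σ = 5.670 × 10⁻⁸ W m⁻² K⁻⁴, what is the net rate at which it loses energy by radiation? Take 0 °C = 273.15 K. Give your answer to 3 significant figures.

Net loss ≈ 112 W

Surroundings: T = 46.05 °C + 273.15 = 319.20 K.
Area A = 4.42×10⁻³ m².
Net radiated power P_net = εσA(T⁴ − T₀⁴) = 0.592×5.670×10⁻⁸×4.42×10⁻³×(936.0⁴ − 319.20⁴).
T⁴ − T₀⁴ = 7.67544×10¹¹ − 1.03813×10¹⁰ = 7.57163×10¹¹ K⁴, so P_net = 112 W.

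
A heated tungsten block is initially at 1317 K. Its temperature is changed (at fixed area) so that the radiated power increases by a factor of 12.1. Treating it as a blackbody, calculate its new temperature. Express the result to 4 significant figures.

T₂ ≈ 2456 K

P ∝ T⁴, so T₂/T₁ = (P₂/P₁)^(1/4) = (12.1)^(1/4) = 1.86508.
T₂ = 1317 × 1.86508 = 2456 K.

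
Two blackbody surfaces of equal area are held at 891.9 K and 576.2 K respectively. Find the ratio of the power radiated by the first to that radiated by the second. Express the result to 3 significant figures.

P₁/P₂ ≈ 5.74

With equal areas, P₁/P₂ = (T₁/T₂)⁴ = (891.9/576.2)⁴ = 5.74.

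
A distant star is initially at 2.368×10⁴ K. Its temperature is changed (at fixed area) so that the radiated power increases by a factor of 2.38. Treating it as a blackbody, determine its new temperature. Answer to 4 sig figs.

T₂ ≈ 2.941×10⁴ K

P ∝ T⁴, so T₂/T₁ = (P₂/P₁)^(1/4) = (2.38)^(1/4) = 1.24206.
T₂ = 2.368×10⁴ × 1.24206 = 2.941×10⁴ K.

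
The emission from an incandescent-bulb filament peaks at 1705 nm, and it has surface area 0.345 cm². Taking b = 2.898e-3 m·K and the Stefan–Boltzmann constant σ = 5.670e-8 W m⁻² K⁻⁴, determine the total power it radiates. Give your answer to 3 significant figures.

Wien's law: T = b/λ_max = 2.898×10⁻³/1.705×10⁻⁶ = 1699.71 K.
Area A = 0.345 cm² = 3.45×10⁻⁵ m².
Then P = σAT⁴ = 5.670×10⁻⁸×3.45×10⁻⁵×(1699.71)⁴ = 16.3 W.

P ≈ 16.3 W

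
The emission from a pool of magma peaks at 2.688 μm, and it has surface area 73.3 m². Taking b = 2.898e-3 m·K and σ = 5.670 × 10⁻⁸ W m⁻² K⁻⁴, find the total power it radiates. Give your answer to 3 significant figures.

Wien's law: T = b/λ_max = 2.898×10⁻³/2.688×10⁻⁶ = 1078.12 K.
Area A = 73.3 m².
Then P = σAT⁴ = 5.670×10⁻⁸×73.3×(1078.12)⁴ = 5.62×10⁶ W.

P ≈ 5.62×10⁶ W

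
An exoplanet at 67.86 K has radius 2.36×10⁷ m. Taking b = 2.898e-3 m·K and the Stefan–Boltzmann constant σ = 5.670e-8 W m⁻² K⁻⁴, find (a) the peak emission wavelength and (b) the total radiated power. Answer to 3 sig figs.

(a) λ_max = b/T = 2.898×10⁻³/67.86 = 4.271×10⁻⁵ m = 42.7 μm.
Surface area A = 4πR² = 4π(2.36×10⁷ m)² = 6.99897×10¹⁵ m².
(b) P = σAT⁴ = 5.670×10⁻⁸×6.99897×10¹⁵×(67.86)⁴ = 8.42×10¹⁵ W.

λ_max ≈ 42.7 μm; P ≈ 8.42×10¹⁵ W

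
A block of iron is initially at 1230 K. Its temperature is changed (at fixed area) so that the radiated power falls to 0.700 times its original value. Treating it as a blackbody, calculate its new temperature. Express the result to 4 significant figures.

P ∝ T⁴, so T₂/T₁ = (P₂/P₁)^(1/4) = (0.700)^(1/4) = 0.914691.
T₂ = 1230 × 0.914691 = 1125 K.

T₂ ≈ 1125 K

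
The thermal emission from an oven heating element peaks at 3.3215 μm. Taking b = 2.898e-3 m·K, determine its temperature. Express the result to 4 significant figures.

T ≈ 872.5 K

Wien's law gives T = b/λ_max = (2.898×10⁻³ m·K)/(3.3215×10⁻⁶ m) = 872.5 K.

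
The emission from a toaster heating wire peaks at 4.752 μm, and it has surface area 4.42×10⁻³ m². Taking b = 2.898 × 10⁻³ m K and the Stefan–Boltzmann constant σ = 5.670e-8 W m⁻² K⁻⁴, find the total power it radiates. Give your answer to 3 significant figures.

Wien's law: T = b/λ_max = 2.898×10⁻³/4.752×10⁻⁶ = 609.848 K.
Area A = 4.42×10⁻³ m².
Then P = σAT⁴ = 5.670×10⁻⁸×4.42×10⁻³×(609.848)⁴ = 34.7 W.

P ≈ 34.7 W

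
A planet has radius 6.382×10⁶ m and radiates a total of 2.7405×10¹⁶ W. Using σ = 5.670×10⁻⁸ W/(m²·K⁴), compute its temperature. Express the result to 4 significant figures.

T ≈ 175.3 K

Surface area A = 4πR² = 4π(6.382×10⁶ m)² = 5.11827×10¹⁴ m².
P = σAT⁴ ⇒ T = (P/(σA))^(1/4) = (2.7405×10¹⁶/(5.670×10⁻⁸×5.11827×10¹⁴))^(1/4) = 175.3 K.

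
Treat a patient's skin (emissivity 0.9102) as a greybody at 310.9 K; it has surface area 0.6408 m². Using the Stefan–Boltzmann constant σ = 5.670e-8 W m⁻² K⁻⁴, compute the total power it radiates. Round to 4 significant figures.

Area A = 0.6408 m².
P = εσAT⁴ = 0.9102 × 5.670×10⁻⁸ × 0.6408 × (310.9)⁴ = 309.0 W.

P ≈ 309.0 W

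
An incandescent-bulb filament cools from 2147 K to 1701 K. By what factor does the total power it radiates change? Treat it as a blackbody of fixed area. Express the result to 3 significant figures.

P ∝ T⁴, so P₂/P₁ = (T₂/T₁)⁴ = (1701/2147)⁴ = (0.792268)⁴ = 0.394.

P₂/P₁ ≈ 0.394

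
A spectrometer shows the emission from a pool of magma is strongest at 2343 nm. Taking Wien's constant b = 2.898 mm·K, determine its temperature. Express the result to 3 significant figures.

Wien's law gives T = b/λ_max = (2.898×10⁻³ m·K)/(2.343×10⁻⁶ m) = 1.24×10³ K.

T ≈ 1.24×10³ K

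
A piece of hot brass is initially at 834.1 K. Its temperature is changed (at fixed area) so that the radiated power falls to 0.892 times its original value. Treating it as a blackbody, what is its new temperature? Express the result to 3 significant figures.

P ∝ T⁴, so T₂/T₁ = (P₂/P₁)^(1/4) = (0.892)^(1/4) = 0.971832.
T₂ = 834.1 × 0.971832 = 811 K.

T₂ ≈ 811 K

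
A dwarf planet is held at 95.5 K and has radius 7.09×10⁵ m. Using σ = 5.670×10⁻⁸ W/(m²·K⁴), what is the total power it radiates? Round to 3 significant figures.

P ≈ 2.98×10¹³ W

Surface area A = 4πR² = 4π(7.09×10⁵ m)² = 6.31688×10¹² m².
P = σAT⁴ = 5.670×10⁻⁸ × 6.31688×10¹² × (95.5)⁴ = 2.98×10¹³ W.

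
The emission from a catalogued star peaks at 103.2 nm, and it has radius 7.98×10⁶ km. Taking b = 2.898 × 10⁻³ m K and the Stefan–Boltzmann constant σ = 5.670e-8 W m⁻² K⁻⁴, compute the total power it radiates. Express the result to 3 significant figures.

Wien's law: T = b/λ_max = 2.898×10⁻³/1.032×10⁻⁷ = 28081.4 K.
Surface area A = 4πR² = 4π(7.98×10⁹ m)² = 8.00232×10²⁰ m².
Then P = σAT⁴ = 5.670×10⁻⁸×8.00232×10²⁰×(28081.4)⁴ = 2.82×10³¹ W.

P ≈ 2.82×10³¹ W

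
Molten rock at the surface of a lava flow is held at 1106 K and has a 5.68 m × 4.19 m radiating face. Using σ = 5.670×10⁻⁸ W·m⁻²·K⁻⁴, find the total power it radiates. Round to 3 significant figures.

Area A = 5.68 × 4.19 = 23.7992 m².
P = σAT⁴ = 5.670×10⁻⁸ × 23.7992 × (1106)⁴ = 2.02×10⁶ W.

P ≈ 2.02×10⁶ W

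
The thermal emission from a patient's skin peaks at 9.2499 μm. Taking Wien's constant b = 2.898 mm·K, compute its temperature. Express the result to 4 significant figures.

Wien's law gives T = b/λ_max = (2.898×10⁻³ m·K)/(9.2499×10⁻⁶ m) = 313.3 K.

T ≈ 313.3 K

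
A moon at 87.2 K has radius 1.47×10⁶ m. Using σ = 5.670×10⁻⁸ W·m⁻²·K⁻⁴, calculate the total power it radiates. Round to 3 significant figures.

P ≈ 8.90×10¹³ W

Surface area A = 4πR² = 4π(1.47×10⁶ m)² = 2.71547×10¹³ m².
P = σAT⁴ = 5.670×10⁻⁸ × 2.71547×10¹³ × (87.2)⁴ = 8.90×10¹³ W.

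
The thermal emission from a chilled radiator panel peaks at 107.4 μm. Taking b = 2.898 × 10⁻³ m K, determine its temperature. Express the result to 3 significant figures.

T ≈ 27.0 K

Wien's law gives T = b/λ_max = (2.898×10⁻³ m·K)/(1.074×10⁻⁴ m) = 27.0 K.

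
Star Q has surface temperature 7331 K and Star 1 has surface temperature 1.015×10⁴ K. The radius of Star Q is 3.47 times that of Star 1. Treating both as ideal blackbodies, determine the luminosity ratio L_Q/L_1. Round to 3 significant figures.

L ∝ R²T⁴, so L_Q/L_1 = (R_Q/R_1)²(T_Q/T_1)⁴ = (3.47)² × (7331/1.015×10⁴)⁴ = 12.0409 × 0.272138 = 3.28.

L_Q/L_1 ≈ 3.28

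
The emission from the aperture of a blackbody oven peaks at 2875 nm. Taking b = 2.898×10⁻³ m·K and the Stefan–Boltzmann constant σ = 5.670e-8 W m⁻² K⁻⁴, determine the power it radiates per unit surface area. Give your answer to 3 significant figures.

Wien's law: T = b/λ_max = 2.898×10⁻³/2.875×10⁻⁶ = 1008.00 K.
Then I = σT⁴ = 5.670×10⁻⁸×(1008.00)⁴ = 5.85×10⁴ W/m².

I ≈ 5.85×10⁴ W/m²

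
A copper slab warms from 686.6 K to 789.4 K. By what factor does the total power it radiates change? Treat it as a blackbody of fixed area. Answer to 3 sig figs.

P ∝ T⁴, so P₂/P₁ = (T₂/T₁)⁴ = (789.4/686.6)⁴ = (1.14972)⁴ = 1.75.

P₂/P₁ ≈ 1.75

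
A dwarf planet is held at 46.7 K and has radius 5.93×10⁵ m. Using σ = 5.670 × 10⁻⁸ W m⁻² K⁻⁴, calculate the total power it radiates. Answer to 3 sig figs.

P ≈ 1.19×10¹² W

Surface area A = 4πR² = 4π(5.93×10⁵ m)² = 4.41895×10¹² m².
P = σAT⁴ = 5.670×10⁻⁸ × 4.41895×10¹² × (46.7)⁴ = 1.19×10¹² W.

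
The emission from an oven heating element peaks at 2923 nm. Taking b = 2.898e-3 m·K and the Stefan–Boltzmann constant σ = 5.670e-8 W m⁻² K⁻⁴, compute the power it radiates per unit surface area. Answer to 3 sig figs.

Wien's law: T = b/λ_max = 2.898×10⁻³/2.923×10⁻⁶ = 991.447 K.
Then I = σT⁴ = 5.670×10⁻⁸×(991.447)⁴ = 5.48×10⁴ W/m².

I ≈ 5.48×10⁴ W/m²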